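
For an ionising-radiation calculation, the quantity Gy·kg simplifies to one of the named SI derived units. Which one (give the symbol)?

Gy = J/kg (absorbed dose = energy per mass),
    = m²·s⁻².
Combining: Gy·kg = (m²·s⁻²) · kg = kg·m²·s⁻².
kg·m²·s⁻² is the base-SI form of the joule.

J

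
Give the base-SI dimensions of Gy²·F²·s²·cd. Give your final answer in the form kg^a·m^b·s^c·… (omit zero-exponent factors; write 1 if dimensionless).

kg⁻²·s⁶·A⁴·cd

Gy = J/kg (absorbed dose = energy per mass),
    = m²·s⁻².
So Gy² = m⁴·s⁻⁴.
F = C/V (capacitance = charge per voltage),
    = A·s/(kg·m²·s⁻³·A⁻¹) (substituting C and V),
    = kg⁻¹·m⁻²·s⁴·A².
So F² = kg⁻²·m⁻⁴·s⁸·A⁴.
Combining: Gy²·F²·s²·cd = (m⁴·s⁻⁴) · (kg⁻²·m⁻⁴·s⁸·A⁴) · s² · cd = kg⁻²·s⁶·A⁴·cd.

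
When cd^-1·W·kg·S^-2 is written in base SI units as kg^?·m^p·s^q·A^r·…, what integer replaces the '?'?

W = kg·m²·s⁻³.
S = kg⁻¹·m⁻²·s³·A².
So S⁻² = kg²·m⁴·s⁻⁶·A⁻⁴.
Combining: cd⁻¹·W·kg·S⁻² = cd⁻¹ · (kg·m²·s⁻³) · kg · (kg²·m⁴·s⁻⁶·A⁻⁴) = kg⁴·m⁶·s⁻⁹·A⁻⁴·cd⁻¹.
The exponent of kg is 4.

4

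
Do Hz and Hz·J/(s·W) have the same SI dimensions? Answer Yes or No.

Yes

Left side:
  Hz = 1/s = s⁻¹ (frequency is cycles per second).
Right side:
  Hz = 1/s = s⁻¹ (frequency is cycles per second).
  J = N·m (work = force × distance),
      = kg·m²·s⁻².
  W = J/s (power = energy per time),
      = kg·m²·s⁻³.
  So W⁻¹ = kg⁻¹·m⁻²·s³.
  Combining: Hz·J·s⁻¹·W⁻¹ = s⁻¹ · (kg·m²·s⁻²) · s⁻¹ · (kg⁻¹·m⁻²·s³) = s⁻¹.
Both reduce to s⁻¹.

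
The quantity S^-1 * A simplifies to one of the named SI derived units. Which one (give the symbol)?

S = kg⁻¹·m⁻²·s³·A².
So S⁻¹ = kg·m²·s⁻³·A⁻².
Combining: S⁻¹·A = (kg·m²·s⁻³·A⁻²) · A = kg·m²·s⁻³·A⁻¹.
kg·m²·s⁻³·A⁻¹ is the base-SI form of the volt.

V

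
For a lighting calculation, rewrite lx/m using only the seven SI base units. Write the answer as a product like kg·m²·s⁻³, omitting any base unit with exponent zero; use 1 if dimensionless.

lx = m⁻²·cd.
Combining: m⁻¹·lx = m⁻¹ · (m⁻²·cd) = m⁻³·cd.

m⁻³·cd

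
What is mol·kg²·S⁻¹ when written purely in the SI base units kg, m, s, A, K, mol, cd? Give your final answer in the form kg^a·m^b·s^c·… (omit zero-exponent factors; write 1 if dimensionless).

S = 1/Ω (conductance is reciprocal resistance),
    = kg⁻¹·m⁻²·s³·A².
So S⁻¹ = kg·m²·s⁻³·A⁻².
Combining: mol·kg²·S⁻¹ = mol · kg² · (kg·m²·s⁻³·A⁻²) = kg³·m²·s⁻³·A⁻²·mol.

kg³·m²·s⁻³·A⁻²·mol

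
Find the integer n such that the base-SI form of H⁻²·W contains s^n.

1

H = Wb/A (inductance = flux per current),
    = kg·m²·s⁻²·A⁻².
So H⁻² = kg⁻²·m⁻⁴·s⁴·A⁴.
W = J/s (power = energy per time),
    = kg·m²·s⁻³.
Combining: H⁻²·W = (kg⁻²·m⁻⁴·s⁴·A⁴) · (kg·m²·s⁻³) = kg⁻¹·m⁻²·s·A⁴.
The exponent of s is 1.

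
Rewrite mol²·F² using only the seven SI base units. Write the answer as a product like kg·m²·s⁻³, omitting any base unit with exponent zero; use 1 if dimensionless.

F = C/V (capacitance = charge per voltage),
    = A·s/(kg·m²·s⁻³·A⁻¹) (substituting C and V),
    = kg⁻¹·m⁻²·s⁴·A².
So F² = kg⁻²·m⁻⁴·s⁸·A⁴.
Combining: mol²·F² = mol² · (kg⁻²·m⁻⁴·s⁸·A⁴) = kg⁻²·m⁻⁴·s⁸·A⁴·mol².

kg⁻²·m⁻⁴·s⁸·A⁴·mol²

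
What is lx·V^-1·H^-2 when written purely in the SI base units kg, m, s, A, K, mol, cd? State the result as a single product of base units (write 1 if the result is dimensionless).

lx = lm/m² (illuminance = luminous flux per area),
    = m⁻²·cd.
V = W/A (potential = power per current),
    = kg·m²·s⁻³·A⁻¹.
So V⁻¹ = kg⁻¹·m⁻²·s³·A.
H = Wb/A (inductance = flux per current),
    = kg·m²·s⁻²·A⁻².
So H⁻² = kg⁻²·m⁻⁴·s⁴·A⁴.
Combining: lx·V⁻¹·H⁻² = (m⁻²·cd) · (kg⁻¹·m⁻²·s³·A) · (kg⁻²·m⁻⁴·s⁴·A⁴) = kg⁻³·m⁻⁸·s⁷·A⁵·cd.

kg⁻³·m⁻⁸·s⁷·A⁵·cd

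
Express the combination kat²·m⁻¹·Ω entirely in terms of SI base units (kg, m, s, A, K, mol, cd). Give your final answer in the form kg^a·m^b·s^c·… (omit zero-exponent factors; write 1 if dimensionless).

kg·m·s⁻⁵·A⁻²·mol²

kat = mol/s = s⁻¹·mol (catalytic activity).
So kat² = s⁻²·mol².
Ω = V/A (resistance = voltage per current),
    = kg·m²·s⁻³·A⁻².
Combining: kat²·m⁻¹·Ω = (s⁻²·mol²) · m⁻¹ · (kg·m²·s⁻³·A⁻²) = kg·m·s⁻⁵·A⁻²·mol².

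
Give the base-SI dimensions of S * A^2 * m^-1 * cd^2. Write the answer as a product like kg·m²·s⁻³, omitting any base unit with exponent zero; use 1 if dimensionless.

S = 1/Ω (conductance is reciprocal resistance),
    = kg⁻¹·m⁻²·s³·A².
Combining: S·A²·m⁻¹·cd² = (kg⁻¹·m⁻²·s³·A²) · A² · m⁻¹ · cd² = kg⁻¹·m⁻³·s³·A⁴·cd².

kg⁻¹·m⁻³·s³·A⁴·cd²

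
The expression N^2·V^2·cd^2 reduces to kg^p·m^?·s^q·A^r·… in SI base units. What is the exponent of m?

N = kg·m/s² = kg·m·s⁻² (force = mass × acceleration).
So N² = kg²·m²·s⁻⁴.
V = W/A (potential = power per current),
    = kg·m²·s⁻³·A⁻¹.
So V² = kg²·m⁴·s⁻⁶·A⁻².
Combining: N²·V²·cd² = (kg²·m²·s⁻⁴) · (kg²·m⁴·s⁻⁶·A⁻²) · cd² = kg⁴·m⁶·s⁻¹⁰·A⁻²·cd².
The exponent of m is 6.

6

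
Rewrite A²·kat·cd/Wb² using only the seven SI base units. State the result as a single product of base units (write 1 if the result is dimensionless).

kat = s⁻¹·mol.
Wb = kg·m²·s⁻²·A⁻¹.
So Wb⁻² = kg⁻²·m⁻⁴·s⁴·A².
Combining: A²·kat·Wb⁻²·cd = A² · (s⁻¹·mol) · (kg⁻²·m⁻⁴·s⁴·A²) · cd = kg⁻²·m⁻⁴·s³·A⁴·mol·cd.

kg⁻²·m⁻⁴·s³·A⁴·mol·cd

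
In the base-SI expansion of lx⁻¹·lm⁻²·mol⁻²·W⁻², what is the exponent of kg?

-2

lx = lm/m² (illuminance = luminous flux per area),
    = m⁻²·cd.
So lx⁻¹ = m²·cd⁻¹.
lm = cd·sr = cd (luminous flux; sr is dimensionless).
So lm⁻² = cd⁻².
W = J/s (power = energy per time),
    = kg·m²·s⁻³.
So W⁻² = kg⁻²·m⁻⁴·s⁶.
Combining: lx⁻¹·lm⁻²·mol⁻²·W⁻² = (m²·cd⁻¹) · cd⁻² · mol⁻² · (kg⁻²·m⁻⁴·s⁶) = kg⁻²·m⁻²·s⁶·mol⁻²·cd⁻³.
The exponent of kg is -2.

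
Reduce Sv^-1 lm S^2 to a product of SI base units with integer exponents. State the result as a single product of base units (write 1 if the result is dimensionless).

Sv = J/kg (equivalent dose = energy per mass),
    = m²·s⁻².
So Sv⁻¹ = m⁻²·s².
lm = cd·sr = cd (luminous flux; sr is dimensionless).
S = 1/Ω (conductance is reciprocal resistance),
    = kg⁻¹·m⁻²·s³·A².
So S² = kg⁻²·m⁻⁴·s⁶·A⁴.
Combining: Sv⁻¹·lm·S² = (m⁻²·s²) · cd · (kg⁻²·m⁻⁴·s⁶·A⁴) = kg⁻²·m⁻⁶·s⁸·A⁴·cd.

kg⁻²·m⁻⁶·s⁸·A⁴·cd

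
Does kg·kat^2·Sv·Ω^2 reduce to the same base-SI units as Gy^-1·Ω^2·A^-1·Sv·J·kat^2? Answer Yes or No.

Left side:
  kat = mol/s = s⁻¹·mol (catalytic activity).
  So kat² = s⁻²·mol².
  Sv = J/kg (equivalent dose = energy per mass),
      = m²·s⁻².
  Ω = V/A (resistance = voltage per current),
      = kg·m²·s⁻³·A⁻².
  So Ω² = kg²·m⁴·s⁻⁶·A⁻⁴.
  Combining: kg·kat²·Sv·Ω² = kg · (s⁻²·mol²) · (m²·s⁻²) · (kg²·m⁴·s⁻⁶·A⁻⁴) = kg³·m⁶·s⁻¹⁰·A⁻⁴·mol².
Right side:
  Gy = m²·s⁻².
  So Gy⁻¹ = m⁻²·s².
  Ω = kg·m²·s⁻³·A⁻².
  So Ω² = kg²·m⁴·s⁻⁶·A⁻⁴.
  Sv = m²·s⁻².
  J = kg·m²·s⁻².
  kat = s⁻¹·mol.
  So kat² = s⁻²·mol².
  Combining: Gy⁻¹·Ω²·A⁻¹·Sv·J·kat² = (m⁻²·s²) · (kg²·m⁴·s⁻⁶·A⁻⁴) · A⁻¹ · (m²·s⁻²) · (kg·m²·s⁻²) · (s⁻²·mol²) = kg³·m⁶·s⁻¹⁰·A⁻⁵·mol².
Left is kg³·m⁶·s⁻¹⁰·A⁻⁴·mol²; right is kg³·m⁶·s⁻¹⁰·A⁻⁵·mol² — different.

No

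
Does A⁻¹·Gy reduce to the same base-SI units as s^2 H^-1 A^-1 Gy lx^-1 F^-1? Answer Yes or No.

No

Left side:
  Gy = m²·s⁻².
  Combining: A⁻¹·Gy = A⁻¹ · (m²·s⁻²) = m²·s⁻²·A⁻¹.
Right side:
  H = Wb/A (inductance = flux per current),
      = kg·m²·s⁻²·A⁻².
  So H⁻¹ = kg⁻¹·m⁻²·s²·A².
  Gy = J/kg (absorbed dose = energy per mass),
      = m²·s⁻².
  lx = lm/m² (illuminance = luminous flux per area),
      = m⁻²·cd.
  So lx⁻¹ = m²·cd⁻¹.
  F = C/V (capacitance = charge per voltage),
      = A·s/(kg·m²·s⁻³·A⁻¹) (substituting C and V),
      = kg⁻¹·m⁻²·s⁴·A².
  So F⁻¹ = kg·m²·s⁻⁴·A⁻².
  Combining: s²·H⁻¹·A⁻¹·Gy·lx⁻¹·F⁻¹ = s² · (kg⁻¹·m⁻²·s²·A²) · A⁻¹ · (m²·s⁻²) · (m²·cd⁻¹) · (kg·m²·s⁻⁴·A⁻²) = m⁴·s⁻²·A⁻¹·cd⁻¹.
Left is m²·s⁻²·A⁻¹; right is m⁴·s⁻²·A⁻¹·cd⁻¹ — different.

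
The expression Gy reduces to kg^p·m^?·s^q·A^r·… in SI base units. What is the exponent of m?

Gy = J/kg (absorbed dose = energy per mass),
    = m²·s⁻².
The exponent of m is 2.

2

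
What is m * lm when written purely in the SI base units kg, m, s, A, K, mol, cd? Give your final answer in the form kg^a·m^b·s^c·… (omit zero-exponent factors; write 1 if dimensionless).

m·cd

lm = cd.
Combining: m·lm = m · cd = m·cd.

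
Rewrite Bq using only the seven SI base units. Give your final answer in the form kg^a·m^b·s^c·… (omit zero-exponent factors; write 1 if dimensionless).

s⁻¹

Bq = 1/s = s⁻¹ (activity is decays per second).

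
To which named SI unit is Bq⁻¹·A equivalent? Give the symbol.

C

Bq = 1/s = s⁻¹ (activity is decays per second).
So Bq⁻¹ = s.
Combining: Bq⁻¹·A = s · A = s·A.
s·A is the base-SI form of the coulomb.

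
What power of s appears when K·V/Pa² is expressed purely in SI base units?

1

Pa = N/m² (pressure = force per area),
    = kg·m⁻¹·s⁻².
So Pa⁻² = kg⁻²·m²·s⁴.
V = W/A (potential = power per current),
    = kg·m²·s⁻³·A⁻¹.
Combining: Pa⁻²·K·V = (kg⁻²·m²·s⁴) · K · (kg·m²·s⁻³·A⁻¹) = kg⁻¹·m⁴·s·A⁻¹·K.
The exponent of s is 1.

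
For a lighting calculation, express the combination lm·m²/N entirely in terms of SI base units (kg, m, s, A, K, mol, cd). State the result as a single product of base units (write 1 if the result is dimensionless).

kg⁻¹·m·s²·cd

N = kg·m·s⁻².
So N⁻¹ = kg⁻¹·m⁻¹·s².
lm = cd.
Combining: N⁻¹·lm·m² = (kg⁻¹·m⁻¹·s²) · cd · m² = kg⁻¹·m·s²·cd.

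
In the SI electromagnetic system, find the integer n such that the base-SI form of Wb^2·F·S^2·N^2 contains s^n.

2

Wb = V·s (flux: a volt is a weber per second),
    = kg·m²·s⁻²·A⁻¹.
So Wb² = kg²·m⁴·s⁻⁴·A⁻².
F = C/V (capacitance = charge per voltage),
    = A·s/(kg·m²·s⁻³·A⁻¹) (substituting C and V),
    = kg⁻¹·m⁻²·s⁴·A².
S = 1/Ω (conductance is reciprocal resistance),
    = kg⁻¹·m⁻²·s³·A².
So S² = kg⁻²·m⁻⁴·s⁶·A⁴.
N = kg·m/s² = kg·m·s⁻² (force = mass × acceleration).
So N² = kg²·m²·s⁻⁴.
Combining: Wb²·F·S²·N² = (kg²·m⁴·s⁻⁴·A⁻²) · (kg⁻¹·m⁻²·s⁴·A²) · (kg⁻²·m⁻⁴·s⁶·A⁴) · (kg²·m²·s⁻⁴) = kg·s²·A⁴.
The exponent of s is 2.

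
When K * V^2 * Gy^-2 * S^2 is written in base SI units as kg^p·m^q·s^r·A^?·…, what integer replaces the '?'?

V = W/A (potential = power per current),
    = kg·m²·s⁻³·A⁻¹.
So V² = kg²·m⁴·s⁻⁶·A⁻².
Gy = J/kg (absorbed dose = energy per mass),
    = m²·s⁻².
So Gy⁻² = m⁻⁴·s⁴.
S = 1/Ω (conductance is reciprocal resistance),
    = kg⁻¹·m⁻²·s³·A².
So S² = kg⁻²·m⁻⁴·s⁶·A⁴.
Combining: K·V²·Gy⁻²·S² = K · (kg²·m⁴·s⁻⁶·A⁻²) · (m⁻⁴·s⁴) · (kg⁻²·m⁻⁴·s⁶·A⁴) = m⁻⁴·s⁴·A²·K.
The exponent of A is 2.

2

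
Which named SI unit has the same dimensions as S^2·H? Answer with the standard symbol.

S = kg⁻¹·m⁻²·s³·A².
So S² = kg⁻²·m⁻⁴·s⁶·A⁴.
H = kg·m²·s⁻²·A⁻².
Combining: S²·H = (kg⁻²·m⁻⁴·s⁶·A⁴) · (kg·m²·s⁻²·A⁻²) = kg⁻¹·m⁻²·s⁴·A².
kg⁻¹·m⁻²·s⁴·A² is the base-SI form of the farad.

F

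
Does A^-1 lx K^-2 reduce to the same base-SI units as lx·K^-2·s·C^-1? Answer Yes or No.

Yes

Left side:
  lx = m⁻²·cd.
  Combining: A⁻¹·lx·K⁻² = A⁻¹ · (m⁻²·cd) · K⁻² = m⁻²·A⁻¹·K⁻²·cd.
Right side:
  lx = m⁻²·cd.
  C = s·A.
  So C⁻¹ = s⁻¹·A⁻¹.
  Combining: lx·K⁻²·s·C⁻¹ = (m⁻²·cd) · K⁻² · s · (s⁻¹·A⁻¹) = m⁻²·A⁻¹·K⁻²·cd.
Both reduce to m⁻²·A⁻¹·K⁻²·cd.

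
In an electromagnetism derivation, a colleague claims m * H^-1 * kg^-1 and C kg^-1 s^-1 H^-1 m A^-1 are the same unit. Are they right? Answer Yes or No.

Yes

Left side:
  H = kg·m²·s⁻²·A⁻².
  So H⁻¹ = kg⁻¹·m⁻²·s²·A².
  Combining: m·H⁻¹·kg⁻¹ = m · (kg⁻¹·m⁻²·s²·A²) · kg⁻¹ = kg⁻²·m⁻¹·s²·A².
Right side:
  C = A·s = s·A (charge = current × time).
  H = Wb/A (inductance = flux per current),
      = kg·m²·s⁻²·A⁻².
  So H⁻¹ = kg⁻¹·m⁻²·s²·A².
  Combining: C·kg⁻¹·s⁻¹·H⁻¹·m·A⁻¹ = (s·A) · kg⁻¹ · s⁻¹ · (kg⁻¹·m⁻²·s²·A²) · m · A⁻¹ = kg⁻²·m⁻¹·s²·A².
Both reduce to kg⁻²·m⁻¹·s²·A².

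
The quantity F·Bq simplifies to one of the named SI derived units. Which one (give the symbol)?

F = kg⁻¹·m⁻²·s⁴·A².
Bq = s⁻¹.
Combining: F·Bq = (kg⁻¹·m⁻²·s⁴·A²) · s⁻¹ = kg⁻¹·m⁻²·s³·A².
kg⁻¹·m⁻²·s³·A² is the base-SI form of the siemens.

S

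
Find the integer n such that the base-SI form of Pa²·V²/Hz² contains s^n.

-8

Hz = s⁻¹.
So Hz⁻² = s².
Pa = kg·m⁻¹·s⁻².
So Pa² = kg²·m⁻²·s⁻⁴.
V = kg·m²·s⁻³·A⁻¹.
So V² = kg²·m⁴·s⁻⁶·A⁻².
Combining: Hz⁻²·Pa²·V² = s² · (kg²·m⁻²·s⁻⁴) · (kg²·m⁴·s⁻⁶·A⁻²) = kg⁴·m²·s⁻⁸·A⁻².
The exponent of s is -8.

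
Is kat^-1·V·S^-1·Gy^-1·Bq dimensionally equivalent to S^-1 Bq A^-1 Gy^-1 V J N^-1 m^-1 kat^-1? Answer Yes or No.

No

Left side:
  kat = mol/s = s⁻¹·mol (catalytic activity).
  So kat⁻¹ = s·mol⁻¹.
  V = W/A (potential = power per current),
      = kg·m²·s⁻³·A⁻¹.
  S = 1/Ω (conductance is reciprocal resistance),
      = kg⁻¹·m⁻²·s³·A².
  So S⁻¹ = kg·m²·s⁻³·A⁻².
  Gy = J/kg (absorbed dose = energy per mass),
      = m²·s⁻².
  So Gy⁻¹ = m⁻²·s².
  Bq = 1/s = s⁻¹ (activity is decays per second).
  Combining: kat⁻¹·V·S⁻¹·Gy⁻¹·Bq = (s·mol⁻¹) · (kg·m²·s⁻³·A⁻¹) · (kg·m²·s⁻³·A⁻²) · (m⁻²·s²) · s⁻¹ = kg²·m²·s⁻⁴·A⁻³·mol⁻¹.
Right side:
  S = kg⁻¹·m⁻²·s³·A².
  So S⁻¹ = kg·m²·s⁻³·A⁻².
  Bq = s⁻¹.
  Gy = m²·s⁻².
  So Gy⁻¹ = m⁻²·s².
  V = kg·m²·s⁻³·A⁻¹.
  J = kg·m²·s⁻².
  N = kg·m·s⁻².
  So N⁻¹ = kg⁻¹·m⁻¹·s².
  kat = s⁻¹·mol.
  So kat⁻¹ = s·mol⁻¹.
  Combining: S⁻¹·Bq·A⁻¹·Gy⁻¹·V·J·N⁻¹·m⁻¹·kat⁻¹ = (kg·m²·s⁻³·A⁻²) · s⁻¹ · A⁻¹ · (m⁻²·s²) · (kg·m²·s⁻³·A⁻¹) · (kg·m²·s⁻²) · (kg⁻¹·m⁻¹·s²) · m⁻¹ · (s·mol⁻¹) = kg²·m²·s⁻⁴·A⁻⁴·mol⁻¹.
Left is kg²·m²·s⁻⁴·A⁻³·mol⁻¹; right is kg²·m²·s⁻⁴·A⁻⁴·mol⁻¹ — different.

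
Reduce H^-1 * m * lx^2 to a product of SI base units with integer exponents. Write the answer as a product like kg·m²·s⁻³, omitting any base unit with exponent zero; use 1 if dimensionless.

H = kg·m²·s⁻²·A⁻².
So H⁻¹ = kg⁻¹·m⁻²·s²·A².
lx = m⁻²·cd.
So lx² = m⁻⁴·cd².
Combining: H⁻¹·m·lx² = (kg⁻¹·m⁻²·s²·A²) · m · (m⁻⁴·cd²) = kg⁻¹·m⁻⁵·s²·A²·cd².

kg⁻¹·m⁻⁵·s²·A²·cd²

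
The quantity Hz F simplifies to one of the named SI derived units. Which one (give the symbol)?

Hz = 1/s = s⁻¹ (frequency is cycles per second).
F = C/V (capacitance = charge per voltage),
    = A·s/(kg·m²·s⁻³·A⁻¹) (substituting C and V),
    = kg⁻¹·m⁻²·s⁴·A².
Combining: Hz·F = s⁻¹ · (kg⁻¹·m⁻²·s⁴·A²) = kg⁻¹·m⁻²·s³·A².
kg⁻¹·m⁻²·s³·A² is the base-SI form of the siemens.

S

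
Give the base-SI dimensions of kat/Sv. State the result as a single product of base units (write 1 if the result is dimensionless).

m⁻²·s·mol

kat = mol/s = s⁻¹·mol (catalytic activity).
Sv = J/kg (equivalent dose = energy per mass),
    = m²·s⁻².
So Sv⁻¹ = m⁻²·s².
Combining: kat·Sv⁻¹ = (s⁻¹·mol) · (m⁻²·s²) = m⁻²·s·mol.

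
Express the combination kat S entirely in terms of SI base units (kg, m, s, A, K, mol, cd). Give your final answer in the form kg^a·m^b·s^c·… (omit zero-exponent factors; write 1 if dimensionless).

kat = mol/s = s⁻¹·mol (catalytic activity).
S = 1/Ω (conductance is reciprocal resistance),
    = kg⁻¹·m⁻²·s³·A².
Combining: kat·S = (s⁻¹·mol) · (kg⁻¹·m⁻²·s³·A²) = kg⁻¹·m⁻²·s²·A²·mol.

kg⁻¹·m⁻²·s²·A²·mol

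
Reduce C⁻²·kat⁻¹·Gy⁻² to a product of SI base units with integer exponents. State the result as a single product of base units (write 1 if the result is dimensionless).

C = A·s = s·A (charge = current × time).
So C⁻² = s⁻²·A⁻².
kat = mol/s = s⁻¹·mol (catalytic activity).
So kat⁻¹ = s·mol⁻¹.
Gy = J/kg (absorbed dose = energy per mass),
    = m²·s⁻².
So Gy⁻² = m⁻⁴·s⁴.
Combining: C⁻²·kat⁻¹·Gy⁻² = (s⁻²·A⁻²) · (s·mol⁻¹) · (m⁻⁴·s⁴) = m⁻⁴·s³·A⁻²·mol⁻¹.

m⁻⁴·s³·A⁻²·mol⁻¹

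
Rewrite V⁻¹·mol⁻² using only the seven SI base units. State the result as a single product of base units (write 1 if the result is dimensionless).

kg⁻¹·m⁻²·s³·A·mol⁻²

V = W/A (potential = power per current),
    = kg·m²·s⁻³·A⁻¹.
So V⁻¹ = kg⁻¹·m⁻²·s³·A.
Combining: V⁻¹·mol⁻² = (kg⁻¹·m⁻²·s³·A) · mol⁻² = kg⁻¹·m⁻²·s³·A·mol⁻².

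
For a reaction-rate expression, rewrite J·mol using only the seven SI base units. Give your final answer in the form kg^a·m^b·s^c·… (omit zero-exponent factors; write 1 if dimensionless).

kg·m²·s⁻²·mol

J = kg·m²·s⁻².
Combining: J·mol = (kg·m²·s⁻²) · mol = kg·m²·s⁻²·mol.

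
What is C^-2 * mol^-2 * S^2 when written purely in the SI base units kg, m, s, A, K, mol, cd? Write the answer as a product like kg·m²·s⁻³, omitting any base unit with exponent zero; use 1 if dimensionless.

C = A·s = s·A (charge = current × time).
So C⁻² = s⁻²·A⁻².
S = 1/Ω (conductance is reciprocal resistance),
    = kg⁻¹·m⁻²·s³·A².
So S² = kg⁻²·m⁻⁴·s⁶·A⁴.
Combining: C⁻²·mol⁻²·S² = (s⁻²·A⁻²) · mol⁻² · (kg⁻²·m⁻⁴·s⁶·A⁴) = kg⁻²·m⁻⁴·s⁴·A²·mol⁻².

kg⁻²·m⁻⁴·s⁴·A²·mol⁻²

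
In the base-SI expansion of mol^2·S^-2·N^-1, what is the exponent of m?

S = kg⁻¹·m⁻²·s³·A².
So S⁻² = kg²·m⁴·s⁻⁶·A⁻⁴.
N = kg·m·s⁻².
So N⁻¹ = kg⁻¹·m⁻¹·s².
Combining: mol²·S⁻²·N⁻¹ = mol² · (kg²·m⁴·s⁻⁶·A⁻⁴) · (kg⁻¹·m⁻¹·s²) = kg·m³·s⁻⁴·A⁻⁴·mol².
The exponent of m is 3.

3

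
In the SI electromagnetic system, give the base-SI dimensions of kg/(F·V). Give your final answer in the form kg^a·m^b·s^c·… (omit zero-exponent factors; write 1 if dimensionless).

F = C/V (capacitance = charge per voltage),
    = A·s/(kg·m²·s⁻³·A⁻¹) (substituting C and V),
    = kg⁻¹·m⁻²·s⁴·A².
So F⁻¹ = kg·m²·s⁻⁴·A⁻².
V = W/A (potential = power per current),
    = kg·m²·s⁻³·A⁻¹.
So V⁻¹ = kg⁻¹·m⁻²·s³·A.
Combining: F⁻¹·V⁻¹·kg = (kg·m²·s⁻⁴·A⁻²) · (kg⁻¹·m⁻²·s³·A) · kg = kg·s⁻¹·A⁻¹.

kg·s⁻¹·A⁻¹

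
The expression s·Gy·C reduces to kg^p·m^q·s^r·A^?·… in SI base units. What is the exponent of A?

Gy = m²·s⁻².
C = s·A.
Combining: s·Gy·C = s · (m²·s⁻²) · (s·A) = m²·A.
The exponent of A is 1.

1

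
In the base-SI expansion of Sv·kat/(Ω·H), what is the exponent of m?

-2

Sv = m²·s⁻².
Ω = kg·m²·s⁻³·A⁻².
So Ω⁻¹ = kg⁻¹·m⁻²·s³·A².
H = kg·m²·s⁻²·A⁻².
So H⁻¹ = kg⁻¹·m⁻²·s²·A².
kat = s⁻¹·mol.
Combining: Sv·Ω⁻¹·H⁻¹·kat = (m²·s⁻²) · (kg⁻¹·m⁻²·s³·A²) · (kg⁻¹·m⁻²·s²·A²) · (s⁻¹·mol) = kg⁻²·m⁻²·s²·A⁴·mol.
The exponent of m is -2.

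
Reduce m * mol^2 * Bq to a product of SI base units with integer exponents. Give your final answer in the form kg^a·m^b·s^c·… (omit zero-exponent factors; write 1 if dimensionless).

Bq = 1/s = s⁻¹ (activity is decays per second).
Combining: m·mol²·Bq = m · mol² · s⁻¹ = m·s⁻¹·mol².

m·s⁻¹·mol²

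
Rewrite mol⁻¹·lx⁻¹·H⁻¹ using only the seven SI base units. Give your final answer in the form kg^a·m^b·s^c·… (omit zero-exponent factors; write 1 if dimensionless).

kg⁻¹·s²·A²·mol⁻¹·cd⁻¹

lx = m⁻²·cd.
So lx⁻¹ = m²·cd⁻¹.
H = kg·m²·s⁻²·A⁻².
So H⁻¹ = kg⁻¹·m⁻²·s²·A².
Combining: mol⁻¹·lx⁻¹·H⁻¹ = mol⁻¹ · (m²·cd⁻¹) · (kg⁻¹·m⁻²·s²·A²) = kg⁻¹·s²·A²·mol⁻¹·cd⁻¹.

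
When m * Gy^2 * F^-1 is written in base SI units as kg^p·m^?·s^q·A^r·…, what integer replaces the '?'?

Gy = J/kg (absorbed dose = energy per mass),
    = m²·s⁻².
So Gy² = m⁴·s⁻⁴.
F = C/V (capacitance = charge per voltage),
    = A·s/(kg·m²·s⁻³·A⁻¹) (substituting C and V),
    = kg⁻¹·m⁻²·s⁴·A².
So F⁻¹ = kg·m²·s⁻⁴·A⁻².
Combining: m·Gy²·F⁻¹ = m · (m⁴·s⁻⁴) · (kg·m²·s⁻⁴·A⁻²) = kg·m⁷·s⁻⁸·A⁻².
The exponent of m is 7.

7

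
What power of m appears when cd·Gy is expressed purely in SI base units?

Gy = m²·s⁻².
Combining: cd·Gy = cd · (m²·s⁻²) = m²·s⁻²·cd.
The exponent of m is 2.

2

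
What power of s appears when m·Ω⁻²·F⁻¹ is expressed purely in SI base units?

Ω = V/A (resistance = voltage per current),
    = kg·m²·s⁻³·A⁻².
So Ω⁻² = kg⁻²·m⁻⁴·s⁶·A⁴.
F = C/V (capacitance = charge per voltage),
    = A·s/(kg·m²·s⁻³·A⁻¹) (substituting C and V),
    = kg⁻¹·m⁻²·s⁴·A².
So F⁻¹ = kg·m²·s⁻⁴·A⁻².
Combining: m·Ω⁻²·F⁻¹ = m · (kg⁻²·m⁻⁴·s⁶·A⁴) · (kg·m²·s⁻⁴·A⁻²) = kg⁻¹·m⁻¹·s²·A².
The exponent of s is 2.

2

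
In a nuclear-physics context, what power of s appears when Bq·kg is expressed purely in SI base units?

Bq = 1/s = s⁻¹ (activity is decays per second).
Combining: Bq·kg = s⁻¹ · kg = kg·s⁻¹.
The exponent of s is -1.

-1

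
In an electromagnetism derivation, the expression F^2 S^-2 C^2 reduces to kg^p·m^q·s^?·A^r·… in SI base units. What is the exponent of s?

F = C/V (capacitance = charge per voltage),
    = A·s/(kg·m²·s⁻³·A⁻¹) (substituting C and V),
    = kg⁻¹·m⁻²·s⁴·A².
So F² = kg⁻²·m⁻⁴·s⁸·A⁴.
S = 1/Ω (conductance is reciprocal resistance),
    = kg⁻¹·m⁻²·s³·A².
So S⁻² = kg²·m⁴·s⁻⁶·A⁻⁴.
C = A·s = s·A (charge = current × time).
So C² = s²·A².
Combining: F²·S⁻²·C² = (kg⁻²·m⁻⁴·s⁸·A⁴) · (kg²·m⁴·s⁻⁶·A⁻⁴) · (s²·A²) = s⁴·A².
The exponent of s is 4.

4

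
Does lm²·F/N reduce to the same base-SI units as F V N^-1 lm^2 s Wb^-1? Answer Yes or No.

Left side:
  N = kg·m/s² = kg·m·s⁻² (force = mass × acceleration).
  So N⁻¹ = kg⁻¹·m⁻¹·s².
  lm = cd·sr = cd (luminous flux; sr is dimensionless).
  So lm² = cd².
  F = C/V (capacitance = charge per voltage),
      = A·s/(kg·m²·s⁻³·A⁻¹) (substituting C and V),
      = kg⁻¹·m⁻²·s⁴·A².
  Combining: N⁻¹·lm²·F = (kg⁻¹·m⁻¹·s²) · cd² · (kg⁻¹·m⁻²·s⁴·A²) = kg⁻²·m⁻³·s⁶·A²·cd².
Right side:
  F = C/V (capacitance = charge per voltage),
      = A·s/(kg·m²·s⁻³·A⁻¹) (substituting C and V),
      = kg⁻¹·m⁻²·s⁴·A².
  V = W/A (potential = power per current),
      = kg·m²·s⁻³·A⁻¹.
  N = kg·m/s² = kg·m·s⁻² (force = mass × acceleration).
  So N⁻¹ = kg⁻¹·m⁻¹·s².
  lm = cd·sr = cd (luminous flux; sr is dimensionless).
  So lm² = cd².
  Wb = V·s (flux: a volt is a weber per second),
      = kg·m²·s⁻²·A⁻¹.
  So Wb⁻¹ = kg⁻¹·m⁻²·s²·A.
  Combining: F·V·N⁻¹·lm²·s·Wb⁻¹ = (kg⁻¹·m⁻²·s⁴·A²) · (kg·m²·s⁻³·A⁻¹) · (kg⁻¹·m⁻¹·s²) · cd² · s · (kg⁻¹·m⁻²·s²·A) = kg⁻²·m⁻³·s⁶·A²·cd².
Both reduce to kg⁻²·m⁻³·s⁶·A²·cd².

Yes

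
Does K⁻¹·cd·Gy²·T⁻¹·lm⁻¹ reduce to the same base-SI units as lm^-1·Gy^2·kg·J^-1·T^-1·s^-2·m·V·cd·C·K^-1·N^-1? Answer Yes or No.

Left side:
  Gy = J/kg (absorbed dose = energy per mass),
      = m²·s⁻².
  So Gy² = m⁴·s⁻⁴.
  T = Wb/m² (flux density = flux per area),
      = kg·s⁻²·A⁻¹.
  So T⁻¹ = kg⁻¹·s²·A.
  lm = cd·sr = cd (luminous flux; sr is dimensionless).
  So lm⁻¹ = cd⁻¹.
  Combining: K⁻¹·cd·Gy²·T⁻¹·lm⁻¹ = K⁻¹ · cd · (m⁴·s⁻⁴) · (kg⁻¹·s²·A) · cd⁻¹ = kg⁻¹·m⁴·s⁻²·A·K⁻¹.
Right side:
  lm = cd.
  So lm⁻¹ = cd⁻¹.
  Gy = m²·s⁻².
  So Gy² = m⁴·s⁻⁴.
  J = kg·m²·s⁻².
  So J⁻¹ = kg⁻¹·m⁻²·s².
  T = kg·s⁻²·A⁻¹.
  So T⁻¹ = kg⁻¹·s²·A.
  V = kg·m²·s⁻³·A⁻¹.
  C = s·A.
  N = kg·m·s⁻².
  So N⁻¹ = kg⁻¹·m⁻¹·s².
  Combining: lm⁻¹·Gy²·kg·J⁻¹·T⁻¹·s⁻²·m·V·cd·C·K⁻¹·N⁻¹ = cd⁻¹ · (m⁴·s⁻⁴) · kg · (kg⁻¹·m⁻²·s²) · (kg⁻¹·s²·A) · s⁻² · m · (kg·m²·s⁻³·A⁻¹) · cd · (s·A) · K⁻¹ · (kg⁻¹·m⁻¹·s²) = kg⁻¹·m⁴·s⁻²·A·K⁻¹.
Both reduce to kg⁻¹·m⁴·s⁻²·A·K⁻¹.

Yes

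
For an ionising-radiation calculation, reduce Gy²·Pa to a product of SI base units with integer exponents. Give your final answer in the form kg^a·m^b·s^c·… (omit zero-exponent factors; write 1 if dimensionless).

Gy = m²·s⁻².
So Gy² = m⁴·s⁻⁴.
Pa = kg·m⁻¹·s⁻².
Combining: Gy²·Pa = (m⁴·s⁻⁴) · (kg·m⁻¹·s⁻²) = kg·m³·s⁻⁶.

kg·m³·s⁻⁶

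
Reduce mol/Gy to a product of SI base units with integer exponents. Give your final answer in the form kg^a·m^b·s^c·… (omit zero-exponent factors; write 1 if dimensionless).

Gy = m²·s⁻².
So Gy⁻¹ = m⁻²·s².
Combining: Gy⁻¹·mol = (m⁻²·s²) · mol = m⁻²·s²·mol.

m⁻²·s²·mol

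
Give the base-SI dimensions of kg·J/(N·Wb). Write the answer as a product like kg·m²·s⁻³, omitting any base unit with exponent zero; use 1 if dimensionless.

N = kg·m·s⁻².
So N⁻¹ = kg⁻¹·m⁻¹·s².
Wb = kg·m²·s⁻²·A⁻¹.
So Wb⁻¹ = kg⁻¹·m⁻²·s²·A.
J = kg·m²·s⁻².
Combining: N⁻¹·kg·Wb⁻¹·J = (kg⁻¹·m⁻¹·s²) · kg · (kg⁻¹·m⁻²·s²·A) · (kg·m²·s⁻²) = m⁻¹·s²·A.

m⁻¹·s²·A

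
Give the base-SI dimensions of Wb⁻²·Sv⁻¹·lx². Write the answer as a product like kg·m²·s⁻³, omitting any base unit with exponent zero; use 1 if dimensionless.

Wb = V·s (flux: a volt is a weber per second),
    = kg·m²·s⁻²·A⁻¹.
So Wb⁻² = kg⁻²·m⁻⁴·s⁴·A².
Sv = J/kg (equivalent dose = energy per mass),
    = m²·s⁻².
So Sv⁻¹ = m⁻²·s².
lx = lm/m² (illuminance = luminous flux per area),
    = m⁻²·cd.
So lx² = m⁻⁴·cd².
Combining: Wb⁻²·Sv⁻¹·lx² = (kg⁻²·m⁻⁴·s⁴·A²) · (m⁻²·s²) · (m⁻⁴·cd²) = kg⁻²·m⁻¹⁰·s⁶·A²·cd².

kg⁻²·m⁻¹⁰·s⁶·A²·cd²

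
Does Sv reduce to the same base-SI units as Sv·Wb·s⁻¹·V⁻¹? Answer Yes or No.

Yes

Left side:
  Sv = J/kg (equivalent dose = energy per mass),
      = m²·s⁻².
Right side:
  Sv = J/kg (equivalent dose = energy per mass),
      = m²·s⁻².
  Wb = V·s (flux: a volt is a weber per second),
      = kg·m²·s⁻²·A⁻¹.
  V = W/A (potential = power per current),
      = kg·m²·s⁻³·A⁻¹.
  So V⁻¹ = kg⁻¹·m⁻²·s³·A.
  Combining: Sv·Wb·s⁻¹·V⁻¹ = (m²·s⁻²) · (kg·m²·s⁻²·A⁻¹) · s⁻¹ · (kg⁻¹·m⁻²·s³·A) = m²·s⁻².
Both reduce to m²·s⁻².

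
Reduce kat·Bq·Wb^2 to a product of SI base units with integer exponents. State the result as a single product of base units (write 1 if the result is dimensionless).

kat = s⁻¹·mol.
Bq = s⁻¹.
Wb = kg·m²·s⁻²·A⁻¹.
So Wb² = kg²·m⁴·s⁻⁴·A⁻².
Combining: kat·Bq·Wb² = (s⁻¹·mol) · s⁻¹ · (kg²·m⁴·s⁻⁴·A⁻²) = kg²·m⁴·s⁻⁶·A⁻²·mol.

kg²·m⁴·s⁻⁶·A⁻²·mol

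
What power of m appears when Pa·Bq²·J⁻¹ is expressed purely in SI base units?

-3

Pa = N/m² (pressure = force per area),
    = kg·m⁻¹·s⁻².
Bq = 1/s = s⁻¹ (activity is decays per second).
So Bq² = s⁻².
J = N·m (work = force × distance),
    = kg·m²·s⁻².
So J⁻¹ = kg⁻¹·m⁻²·s².
Combining: Pa·Bq²·J⁻¹ = (kg·m⁻¹·s⁻²) · s⁻² · (kg⁻¹·m⁻²·s²) = m⁻³·s⁻².
The exponent of m is -3.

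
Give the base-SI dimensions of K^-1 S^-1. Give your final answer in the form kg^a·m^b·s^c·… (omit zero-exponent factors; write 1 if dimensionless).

S = 1/Ω (conductance is reciprocal resistance),
    = kg⁻¹·m⁻²·s³·A².
So S⁻¹ = kg·m²·s⁻³·A⁻².
Combining: K⁻¹·S⁻¹ = K⁻¹ · (kg·m²·s⁻³·A⁻²) = kg·m²·s⁻³·A⁻²·K⁻¹.

kg·m²·s⁻³·A⁻²·K⁻¹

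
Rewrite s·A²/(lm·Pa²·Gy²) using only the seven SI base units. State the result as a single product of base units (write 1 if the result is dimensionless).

lm = cd·sr = cd (luminous flux; sr is dimensionless).
So lm⁻¹ = cd⁻¹.
Pa = N/m² (pressure = force per area),
    = kg·m⁻¹·s⁻².
So Pa⁻² = kg⁻²·m²·s⁴.
Gy = J/kg (absorbed dose = energy per mass),
    = m²·s⁻².
So Gy⁻² = m⁻⁴·s⁴.
Combining: lm⁻¹·Pa⁻²·s·A²·Gy⁻² = cd⁻¹ · (kg⁻²·m²·s⁴) · s · A² · (m⁻⁴·s⁴) = kg⁻²·m⁻²·s⁹·A²·cd⁻¹.

kg⁻²·m⁻²·s⁹·A²·cd⁻¹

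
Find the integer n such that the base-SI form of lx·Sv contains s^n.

-2

lx = m⁻²·cd.
Sv = m²·s⁻².
Combining: lx·Sv = (m⁻²·cd) · (m²·s⁻²) = s⁻²·cd.
The exponent of s is -2.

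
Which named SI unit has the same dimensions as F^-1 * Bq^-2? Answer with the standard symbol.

F = C/V (capacitance = charge per voltage),
    = A·s/(kg·m²·s⁻³·A⁻¹) (substituting C and V),
    = kg⁻¹·m⁻²·s⁴·A².
So F⁻¹ = kg·m²·s⁻⁴·A⁻².
Bq = 1/s = s⁻¹ (activity is decays per second).
So Bq⁻² = s².
Combining: F⁻¹·Bq⁻² = (kg·m²·s⁻⁴·A⁻²) · s² = kg·m²·s⁻²·A⁻².
kg·m²·s⁻²·A⁻² is the base-SI form of the henry.

H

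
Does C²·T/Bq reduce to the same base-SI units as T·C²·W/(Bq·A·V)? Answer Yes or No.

Yes

Left side:
  Bq = 1/s = s⁻¹ (activity is decays per second).
  So Bq⁻¹ = s.
  C = A·s = s·A (charge = current × time).
  So C² = s²·A².
  T = Wb/m² (flux density = flux per area),
      = kg·s⁻²·A⁻¹.
  Combining: Bq⁻¹·C²·T = s · (s²·A²) · (kg·s⁻²·A⁻¹) = kg·s·A.
Right side:
  T = Wb/m² (flux density = flux per area),
      = kg·s⁻²·A⁻¹.
  Bq = 1/s = s⁻¹ (activity is decays per second).
  So Bq⁻¹ = s.
  C = A·s = s·A (charge = current × time).
  So C² = s²·A².
  V = W/A (potential = power per current),
      = kg·m²·s⁻³·A⁻¹.
  So V⁻¹ = kg⁻¹·m⁻²·s³·A.
  W = J/s (power = energy per time),
      = kg·m²·s⁻³.
  Combining: T·Bq⁻¹·C²·A⁻¹·V⁻¹·W = (kg·s⁻²·A⁻¹) · s · (s²·A²) · A⁻¹ · (kg⁻¹·m⁻²·s³·A) · (kg·m²·s⁻³) = kg·s·A.
Both reduce to kg·s·A.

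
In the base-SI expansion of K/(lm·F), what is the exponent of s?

-4

lm = cd·sr = cd (luminous flux; sr is dimensionless).
So lm⁻¹ = cd⁻¹.
F = C/V (capacitance = charge per voltage),
    = A·s/(kg·m²·s⁻³·A⁻¹) (substituting C and V),
    = kg⁻¹·m⁻²·s⁴·A².
So F⁻¹ = kg·m²·s⁻⁴·A⁻².
Combining: K·lm⁻¹·F⁻¹ = K · cd⁻¹ · (kg·m²·s⁻⁴·A⁻²) = kg·m²·s⁻⁴·A⁻²·K·cd⁻¹.
The exponent of s is -4.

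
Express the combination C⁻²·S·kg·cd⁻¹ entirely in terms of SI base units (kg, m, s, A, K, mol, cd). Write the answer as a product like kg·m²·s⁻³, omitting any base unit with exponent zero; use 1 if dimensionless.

C = s·A.
So C⁻² = s⁻²·A⁻².
S = kg⁻¹·m⁻²·s³·A².
Combining: C⁻²·S·kg·cd⁻¹ = (s⁻²·A⁻²) · (kg⁻¹·m⁻²·s³·A²) · kg · cd⁻¹ = m⁻²·s·cd⁻¹.

m⁻²·s·cd⁻¹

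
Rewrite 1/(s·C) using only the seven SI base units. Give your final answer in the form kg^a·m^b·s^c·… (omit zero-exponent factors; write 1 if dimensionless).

s⁻²·A⁻¹

C = s·A.
So C⁻¹ = s⁻¹·A⁻¹.
Combining: s⁻¹·C⁻¹ = s⁻¹ · (s⁻¹·A⁻¹) = s⁻²·A⁻¹.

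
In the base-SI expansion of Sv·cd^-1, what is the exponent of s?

-2

Sv = J/kg (equivalent dose = energy per mass),
    = m²·s⁻².
Combining: Sv·cd⁻¹ = (m²·s⁻²) · cd⁻¹ = m²·s⁻²·cd⁻¹.
The exponent of s is -2.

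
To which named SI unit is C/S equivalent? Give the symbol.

Wb

C = s·A.
S = kg⁻¹·m⁻²·s³·A².
So S⁻¹ = kg·m²·s⁻³·A⁻².
Combining: C·S⁻¹ = (s·A) · (kg·m²·s⁻³·A⁻²) = kg·m²·s⁻²·A⁻¹.
kg·m²·s⁻²·A⁻¹ is the base-SI form of the weber.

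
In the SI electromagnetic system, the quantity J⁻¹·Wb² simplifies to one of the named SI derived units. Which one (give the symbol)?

H

J = kg·m²·s⁻².
So J⁻¹ = kg⁻¹·m⁻²·s².
Wb = kg·m²·s⁻²·A⁻¹.
So Wb² = kg²·m⁴·s⁻⁴·A⁻².
Combining: J⁻¹·Wb² = (kg⁻¹·m⁻²·s²) · (kg²·m⁴·s⁻⁴·A⁻²) = kg·m²·s⁻²·A⁻².
kg·m²·s⁻²·A⁻² is the base-SI form of the henry.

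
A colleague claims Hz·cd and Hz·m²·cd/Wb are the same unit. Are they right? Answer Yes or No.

Left side:
  Hz = s⁻¹.
  Combining: Hz·cd = s⁻¹ · cd = s⁻¹·cd.
Right side:
  Hz = 1/s = s⁻¹ (frequency is cycles per second).
  Wb = V·s (flux: a volt is a weber per second),
      = kg·m²·s⁻²·A⁻¹.
  So Wb⁻¹ = kg⁻¹·m⁻²·s²·A.
  Combining: Hz·m²·cd·Wb⁻¹ = s⁻¹ · m² · cd · (kg⁻¹·m⁻²·s²·A) = kg⁻¹·s·A·cd.
Left is s⁻¹·cd; right is kg⁻¹·s·A·cd — different.

No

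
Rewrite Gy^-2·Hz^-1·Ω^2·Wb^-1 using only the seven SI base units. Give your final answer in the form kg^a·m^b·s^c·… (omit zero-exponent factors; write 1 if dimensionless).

kg·m⁻²·s·A⁻³

Gy = m²·s⁻².
So Gy⁻² = m⁻⁴·s⁴.
Hz = s⁻¹.
So Hz⁻¹ = s.
Ω = kg·m²·s⁻³·A⁻².
So Ω² = kg²·m⁴·s⁻⁶·A⁻⁴.
Wb = kg·m²·s⁻²·A⁻¹.
So Wb⁻¹ = kg⁻¹·m⁻²·s²·A.
Combining: Gy⁻²·Hz⁻¹·Ω²·Wb⁻¹ = (m⁻⁴·s⁴) · s · (kg²·m⁴·s⁻⁶·A⁻⁴) · (kg⁻¹·m⁻²·s²·A) = kg·m⁻²·s·A⁻³.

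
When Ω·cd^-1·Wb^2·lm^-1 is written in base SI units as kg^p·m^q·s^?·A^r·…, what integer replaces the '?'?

Ω = kg·m²·s⁻³·A⁻².
Wb = kg·m²·s⁻²·A⁻¹.
So Wb² = kg²·m⁴·s⁻⁴·A⁻².
lm = cd.
So lm⁻¹ = cd⁻¹.
Combining: Ω·cd⁻¹·Wb²·lm⁻¹ = (kg·m²·s⁻³·A⁻²) · cd⁻¹ · (kg²·m⁴·s⁻⁴·A⁻²) · cd⁻¹ = kg³·m⁶·s⁻⁷·A⁻⁴·cd⁻².
The exponent of s is -7.

-7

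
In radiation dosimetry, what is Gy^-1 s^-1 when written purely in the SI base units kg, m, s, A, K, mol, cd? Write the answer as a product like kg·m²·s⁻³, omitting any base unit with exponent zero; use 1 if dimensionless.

Gy = m²·s⁻².
So Gy⁻¹ = m⁻²·s².
Combining: Gy⁻¹·s⁻¹ = (m⁻²·s²) · s⁻¹ = m⁻²·s.

m⁻²·s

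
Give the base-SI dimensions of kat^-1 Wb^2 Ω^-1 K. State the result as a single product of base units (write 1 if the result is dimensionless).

kg·m²·K·mol⁻¹

kat = mol/s = s⁻¹·mol (catalytic activity).
So kat⁻¹ = s·mol⁻¹.
Wb = V·s (flux: a volt is a weber per second),
    = kg·m²·s⁻²·A⁻¹.
So Wb² = kg²·m⁴·s⁻⁴·A⁻².
Ω = V/A (resistance = voltage per current),
    = kg·m²·s⁻³·A⁻².
So Ω⁻¹ = kg⁻¹·m⁻²·s³·A².
Combining: kat⁻¹·Wb²·Ω⁻¹·K = (s·mol⁻¹) · (kg²·m⁴·s⁻⁴·A⁻²) · (kg⁻¹·m⁻²·s³·A²) · K = kg·m²·K·mol⁻¹.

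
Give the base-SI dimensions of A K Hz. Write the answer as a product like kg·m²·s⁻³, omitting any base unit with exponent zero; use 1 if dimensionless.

s⁻¹·A·K

Hz = s⁻¹.
Combining: A·K·Hz = A · K · s⁻¹ = s⁻¹·A·K.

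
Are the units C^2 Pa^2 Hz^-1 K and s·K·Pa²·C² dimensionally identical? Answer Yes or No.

Yes

Left side:
  C = s·A.
  So C² = s²·A².
  Pa = kg·m⁻¹·s⁻².
  So Pa² = kg²·m⁻²·s⁻⁴.
  Hz = s⁻¹.
  So Hz⁻¹ = s.
  Combining: C²·Pa²·Hz⁻¹·K = (s²·A²) · (kg²·m⁻²·s⁻⁴) · s · K = kg²·m⁻²·s⁻¹·A²·K.
Right side:
  Pa = kg·m⁻¹·s⁻².
  So Pa² = kg²·m⁻²·s⁻⁴.
  C = s·A.
  So C² = s²·A².
  Combining: s·K·Pa²·C² = s · K · (kg²·m⁻²·s⁻⁴) · (s²·A²) = kg²·m⁻²·s⁻¹·A²·K.
Both reduce to kg²·m⁻²·s⁻¹·A²·K.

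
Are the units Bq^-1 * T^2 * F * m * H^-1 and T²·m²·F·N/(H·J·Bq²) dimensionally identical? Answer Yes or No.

No

Left side:
  Bq = 1/s = s⁻¹ (activity is decays per second).
  So Bq⁻¹ = s.
  T = Wb/m² (flux density = flux per area),
      = kg·s⁻²·A⁻¹.
  So T² = kg²·s⁻⁴·A⁻².
  F = C/V (capacitance = charge per voltage),
      = A·s/(kg·m²·s⁻³·A⁻¹) (substituting C and V),
      = kg⁻¹·m⁻²·s⁴·A².
  H = Wb/A (inductance = flux per current),
      = kg·m²·s⁻²·A⁻².
  So H⁻¹ = kg⁻¹·m⁻²·s²·A².
  Combining: Bq⁻¹·T²·F·m·H⁻¹ = s · (kg²·s⁻⁴·A⁻²) · (kg⁻¹·m⁻²·s⁴·A²) · m · (kg⁻¹·m⁻²·s²·A²) = m⁻³·s³·A².
Right side:
  T = Wb/m² (flux density = flux per area),
      = kg·s⁻²·A⁻¹.
  So T² = kg²·s⁻⁴·A⁻².
  H = Wb/A (inductance = flux per current),
      = kg·m²·s⁻²·A⁻².
  So H⁻¹ = kg⁻¹·m⁻²·s²·A².
  J = N·m (work = force × distance),
      = kg·m²·s⁻².
  So J⁻¹ = kg⁻¹·m⁻²·s².
  Bq = 1/s = s⁻¹ (activity is decays per second).
  So Bq⁻² = s².
  F = C/V (capacitance = charge per voltage),
      = A·s/(kg·m²·s⁻³·A⁻¹) (substituting C and V),
      = kg⁻¹·m⁻²·s⁴·A².
  N = kg·m/s² = kg·m·s⁻² (force = mass × acceleration).
  Combining: T²·H⁻¹·m²·J⁻¹·Bq⁻²·F·N = (kg²·s⁻⁴·A⁻²) · (kg⁻¹·m⁻²·s²·A²) · m² · (kg⁻¹·m⁻²·s²) · s² · (kg⁻¹·m⁻²·s⁴·A²) · (kg·m·s⁻²) = m⁻³·s⁴·A².
Left is m⁻³·s³·A²; right is m⁻³·s⁴·A² — different.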